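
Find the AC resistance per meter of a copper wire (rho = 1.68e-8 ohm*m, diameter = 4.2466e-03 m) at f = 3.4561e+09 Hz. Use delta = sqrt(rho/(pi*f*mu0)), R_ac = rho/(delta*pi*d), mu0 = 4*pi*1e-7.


delta = sqrt(1.68e-8 / (pi * 3.4561e+09 * 4*pi*1e-7)) = 1.109639e-06 m
R_ac = 1.68e-8 / (1.109639e-06 * pi * 4.2466e-03) = 1.135 ohm/m

1.135 ohm/m


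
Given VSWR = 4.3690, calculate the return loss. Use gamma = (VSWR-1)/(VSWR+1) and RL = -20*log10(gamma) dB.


gamma = (4.3690 - 1) / (4.3690 + 1) = 0.6274912
RL = -20 * log10(0.6274912) = 4.048 dB

4.048 dB


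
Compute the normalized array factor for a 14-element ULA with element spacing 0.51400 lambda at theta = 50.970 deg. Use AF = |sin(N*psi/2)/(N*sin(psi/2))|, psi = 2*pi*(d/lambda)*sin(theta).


psi = 2*pi*0.51400*sin(50.970 deg) = 2.508773 rad
AF = |sin(14*2.508773/2) / (14*sin(2.508773/2))| = 0.07218

0.07218


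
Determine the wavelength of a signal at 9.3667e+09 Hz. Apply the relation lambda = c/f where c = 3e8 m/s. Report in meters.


lambda = c / f = 3.0000e+08 / 9.3667e+09 = 0.03203 m

0.03203 m


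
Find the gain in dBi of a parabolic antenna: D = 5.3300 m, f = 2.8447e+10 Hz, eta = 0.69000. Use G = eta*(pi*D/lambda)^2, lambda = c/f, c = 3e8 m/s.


lambda = c / f = 3.0000e+08 / 2.8447e+10 = 0.01054593 m
G_linear = 0.69000 * (pi * 5.3300 / 0.01054593)^2 = 1.739536e+06
G_dBi = 10 * log10(1.739536e+06) = 62.40 dBi

62.40 dBi


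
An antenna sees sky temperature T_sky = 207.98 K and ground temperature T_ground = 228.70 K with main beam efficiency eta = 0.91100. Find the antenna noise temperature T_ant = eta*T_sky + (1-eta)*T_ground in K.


T_ant = 0.91100 * 207.98 + (1 - 0.91100) * 228.70 = 209.8 K

209.8 K


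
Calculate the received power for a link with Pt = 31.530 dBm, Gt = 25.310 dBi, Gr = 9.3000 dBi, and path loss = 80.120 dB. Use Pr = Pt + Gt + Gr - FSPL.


Pr = 31.530 + 25.310 + 9.3000 - 80.120 = -13.98 dBm

-13.98 dBm


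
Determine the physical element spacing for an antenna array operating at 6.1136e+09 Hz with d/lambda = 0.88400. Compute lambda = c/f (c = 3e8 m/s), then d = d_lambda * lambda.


lambda = c / f = 3.0000e+08 / 6.1136e+09 = 0.04907092 m
d = 0.88400 * 0.04907092 = 0.04338 m

0.04338 m


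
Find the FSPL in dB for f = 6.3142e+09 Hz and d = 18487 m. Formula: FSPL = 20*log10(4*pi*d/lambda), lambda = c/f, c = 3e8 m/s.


lambda = c / f = 3.0000e+08 / 6.3142e+09 = 0.04751196 m
FSPL = 20 * log10(4*pi*18487/0.04751196) = 133.8 dB

133.8 dB


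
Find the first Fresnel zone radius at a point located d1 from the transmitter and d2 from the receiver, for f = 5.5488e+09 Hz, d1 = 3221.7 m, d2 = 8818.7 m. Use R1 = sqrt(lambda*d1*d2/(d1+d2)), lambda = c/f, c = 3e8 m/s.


lambda = c / f = 3.0000e+08 / 5.5488e+09 = 0.05406574 m
R1 = sqrt(0.05406574 * 3221.7 * 8818.7 / (3221.7 + 8818.7)) = 11.29 m

11.29 m


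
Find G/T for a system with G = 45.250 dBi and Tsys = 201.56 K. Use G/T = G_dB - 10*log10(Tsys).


G/T = 45.250 - 10*log10(201.56) = 45.250 - 23.04404 = 22.21 dB/K

22.21 dB/K


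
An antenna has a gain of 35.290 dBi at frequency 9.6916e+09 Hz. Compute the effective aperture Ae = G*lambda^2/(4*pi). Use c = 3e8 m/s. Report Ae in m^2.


lambda = c / f = 3.0000e+08 / 9.6916e+09 = 0.03095464 m
G_linear = 10^(35.290/10) = 3380.648
Ae = G_linear * lambda^2 / (4*pi) = 3380.648 * 0.03095464^2 / (4*pi) = 0.2578 m^2

0.2578 m^2


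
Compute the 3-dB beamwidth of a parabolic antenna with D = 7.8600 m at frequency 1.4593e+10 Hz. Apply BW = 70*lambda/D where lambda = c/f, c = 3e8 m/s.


lambda = c / f = 3.0000e+08 / 1.4593e+10 = 0.02055780 m
BW = 70 * 0.02055780 / 7.8600 = 0.1831 deg

0.1831 deg


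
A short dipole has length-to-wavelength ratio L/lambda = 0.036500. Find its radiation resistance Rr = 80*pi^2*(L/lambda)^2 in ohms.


Rr = 80 * pi^2 * (0.036500)^2 = 80 * 9.869604 * 1.332250e-03 = 1.052 ohm

1.052 ohm


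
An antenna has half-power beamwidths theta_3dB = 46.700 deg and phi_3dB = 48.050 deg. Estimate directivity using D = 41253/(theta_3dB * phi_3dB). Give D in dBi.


D_linear = 41253 / (46.700 * 48.050) = 18.38422
D_dBi = 10 * log10(18.38422) = 12.64 dBi

12.64 dBi


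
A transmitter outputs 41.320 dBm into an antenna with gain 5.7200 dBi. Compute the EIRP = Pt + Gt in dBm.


EIRP = Pt + Gt = 41.320 + 5.7200 = 47.04 dBm

47.04 dBm


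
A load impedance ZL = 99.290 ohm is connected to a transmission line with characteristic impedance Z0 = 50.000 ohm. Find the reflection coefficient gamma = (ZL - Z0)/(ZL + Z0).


gamma = (99.290 - 50.000) / (99.290 + 50.000) = 0.3302

0.3302


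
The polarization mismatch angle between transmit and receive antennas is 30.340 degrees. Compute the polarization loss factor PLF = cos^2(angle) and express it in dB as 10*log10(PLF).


PLF_linear = cos^2(30.340 deg) = 0.7448434
PLF_dB = 10 * log10(0.7448434) = -1.279 dB

-1.279 dB


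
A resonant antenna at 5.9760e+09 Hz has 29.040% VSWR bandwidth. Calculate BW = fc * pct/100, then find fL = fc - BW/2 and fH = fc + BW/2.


BW = 5.9760e+09 * 29.040/100 = 1.735430e+09 Hz
fL = 5.9760e+09 - 1.735430e+09/2 = 5.108e+09 Hz
fH = 5.9760e+09 + 1.735430e+09/2 = 6.844e+09 Hz

BW=1.735e+09 Hz, fL=5.108e+09 Hz, fH=6.844e+09 Hz


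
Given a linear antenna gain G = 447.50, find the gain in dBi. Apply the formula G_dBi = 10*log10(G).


G_dBi = 10 * log10(447.50) = 26.51 dBi

26.51 dBi


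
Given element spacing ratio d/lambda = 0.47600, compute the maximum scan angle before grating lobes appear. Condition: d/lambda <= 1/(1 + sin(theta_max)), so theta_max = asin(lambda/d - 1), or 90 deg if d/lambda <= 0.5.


lambda/d - 1 = 1/0.47600 - 1 = 1.100840 >= 1
d/lambda <= 0.5, so the array can scan to endfire without grating lobes: theta_max = 90 deg

90 deg


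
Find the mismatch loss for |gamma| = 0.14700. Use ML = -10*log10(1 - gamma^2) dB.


ML = -10 * log10(1 - 0.14700^2) = -10 * log10(0.978391) = 0.09488 dB

0.09488 dB


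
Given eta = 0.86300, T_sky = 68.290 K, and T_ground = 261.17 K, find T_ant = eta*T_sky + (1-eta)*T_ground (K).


T_ant = 0.86300 * 68.290 + (1 - 0.86300) * 261.17 = 94.71 K

94.71 K


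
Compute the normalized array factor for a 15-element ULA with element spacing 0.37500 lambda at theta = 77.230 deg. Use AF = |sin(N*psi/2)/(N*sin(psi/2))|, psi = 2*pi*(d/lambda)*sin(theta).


psi = 2*pi*0.37500*sin(77.230 deg) = 2.297915 rad
AF = |sin(15*2.297915/2) / (15*sin(2.297915/2))| = 0.07300

0.07300


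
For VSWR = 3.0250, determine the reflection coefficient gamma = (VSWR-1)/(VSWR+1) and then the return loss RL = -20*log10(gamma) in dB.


gamma = (3.0250 - 1) / (3.0250 + 1) = 0.5031056
RL = -20 * log10(0.5031056) = 5.967 dB

5.967 dB


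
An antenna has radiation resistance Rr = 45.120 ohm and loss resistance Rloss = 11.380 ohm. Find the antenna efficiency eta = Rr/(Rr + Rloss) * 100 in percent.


eta = 45.120 / (45.120 + 11.380) * 100 = 79.86%

79.86%


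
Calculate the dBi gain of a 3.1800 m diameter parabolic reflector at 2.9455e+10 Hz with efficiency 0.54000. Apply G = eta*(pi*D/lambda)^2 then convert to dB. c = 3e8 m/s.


lambda = c / f = 3.0000e+08 / 2.9455e+10 = 0.01018503 m
G_linear = 0.54000 * (pi * 3.1800 / 0.01018503)^2 = 519544.9
G_dBi = 10 * log10(519544.9) = 57.16 dBi

57.16 dBi


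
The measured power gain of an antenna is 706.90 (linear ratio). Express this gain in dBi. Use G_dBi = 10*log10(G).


G_dBi = 10 * log10(706.90) = 28.49 dBi

28.49 dBi


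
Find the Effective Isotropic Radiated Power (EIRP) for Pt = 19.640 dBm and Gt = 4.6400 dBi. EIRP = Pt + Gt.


EIRP = Pt + Gt = 19.640 + 4.6400 = 24.28 dBm

24.28 dBm


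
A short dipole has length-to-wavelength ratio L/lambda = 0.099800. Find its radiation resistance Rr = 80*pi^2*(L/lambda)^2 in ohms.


Rr = 80 * pi^2 * (0.099800)^2 = 80 * 9.869604 * 9.960040e-03 = 7.864 ohm

7.864 ohm


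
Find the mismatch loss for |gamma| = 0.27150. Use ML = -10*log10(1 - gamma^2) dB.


ML = -10 * log10(1 - 0.27150^2) = -10 * log10(0.92628775) = 0.3325 dB

0.3325 dB


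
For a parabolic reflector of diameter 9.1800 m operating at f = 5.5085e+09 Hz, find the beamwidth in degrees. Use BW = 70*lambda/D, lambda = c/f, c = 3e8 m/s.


lambda = c / f = 3.0000e+08 / 5.5085e+09 = 0.05446129 m
BW = 70 * 0.05446129 / 9.1800 = 0.4153 deg

0.4153 deg


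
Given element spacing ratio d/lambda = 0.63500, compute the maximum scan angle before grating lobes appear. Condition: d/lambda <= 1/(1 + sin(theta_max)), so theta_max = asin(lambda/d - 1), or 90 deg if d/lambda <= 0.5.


lambda/d - 1 = 1/0.63500 - 1 = 0.5748031
theta_max = asin(0.5748031) = 35.09 deg

35.09 deg


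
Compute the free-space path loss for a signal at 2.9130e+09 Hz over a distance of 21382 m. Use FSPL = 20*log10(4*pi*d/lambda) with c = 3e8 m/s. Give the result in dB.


lambda = c / f = 3.0000e+08 / 2.9130e+09 = 0.1029866 m
FSPL = 20 * log10(4*pi*21382/0.1029866) = 128.3 dB

128.3 dB


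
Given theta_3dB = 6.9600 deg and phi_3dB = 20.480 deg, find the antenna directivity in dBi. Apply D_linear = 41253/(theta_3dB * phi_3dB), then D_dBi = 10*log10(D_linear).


D_linear = 41253 / (6.9600 * 20.480) = 289.4119
D_dBi = 10 * log10(289.4119) = 24.62 dBi

24.62 dBi


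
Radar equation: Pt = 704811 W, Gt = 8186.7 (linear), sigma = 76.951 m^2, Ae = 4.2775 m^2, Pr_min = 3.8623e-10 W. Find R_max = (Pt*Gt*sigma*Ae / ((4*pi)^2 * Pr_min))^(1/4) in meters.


R^4 = 704811*8186.7*76.951*4.2775 / ((4*pi)^2 * 3.8623e-10) = 3.114011e+19
R_max = 3.114011e+19^0.25 = 74702 m

74702 m


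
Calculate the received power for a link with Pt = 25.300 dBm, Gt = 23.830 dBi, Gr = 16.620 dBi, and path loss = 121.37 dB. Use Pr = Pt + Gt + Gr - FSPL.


Pr = 25.300 + 23.830 + 16.620 - 121.37 = -55.62 dBm

-55.62 dBm


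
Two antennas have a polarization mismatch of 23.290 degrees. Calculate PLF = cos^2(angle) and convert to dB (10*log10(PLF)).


PLF_linear = cos^2(23.290 deg) = 0.8436705
PLF_dB = 10 * log10(0.8436705) = -0.7383 dB

-0.7383 dB


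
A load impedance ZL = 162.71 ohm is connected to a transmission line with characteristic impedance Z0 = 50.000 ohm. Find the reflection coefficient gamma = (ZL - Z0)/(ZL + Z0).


gamma = (162.71 - 50.000) / (162.71 + 50.000) = 0.5299

0.5299


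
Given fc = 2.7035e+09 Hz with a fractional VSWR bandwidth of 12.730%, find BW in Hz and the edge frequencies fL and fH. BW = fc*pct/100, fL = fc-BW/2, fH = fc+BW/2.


BW = 2.7035e+09 * 12.730/100 = 3.441556e+08 Hz
fL = 2.7035e+09 - 3.441556e+08/2 = 2.531e+09 Hz
fH = 2.7035e+09 + 3.441556e+08/2 = 2.876e+09 Hz

BW=3.442e+08 Hz, fL=2.531e+09 Hz, fH=2.876e+09 Hz


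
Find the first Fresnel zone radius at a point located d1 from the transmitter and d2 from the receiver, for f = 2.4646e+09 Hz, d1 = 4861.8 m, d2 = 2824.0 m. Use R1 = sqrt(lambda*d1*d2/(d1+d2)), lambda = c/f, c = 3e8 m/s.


lambda = c / f = 3.0000e+08 / 2.4646e+09 = 0.1217236 m
R1 = sqrt(0.1217236 * 4861.8 * 2824.0 / (4861.8 + 2824.0)) = 14.75 m

14.75 m


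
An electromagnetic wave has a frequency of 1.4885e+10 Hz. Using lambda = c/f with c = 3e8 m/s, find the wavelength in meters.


lambda = c / f = 3.0000e+08 / 1.4885e+10 = 0.02015 m

0.02015 m


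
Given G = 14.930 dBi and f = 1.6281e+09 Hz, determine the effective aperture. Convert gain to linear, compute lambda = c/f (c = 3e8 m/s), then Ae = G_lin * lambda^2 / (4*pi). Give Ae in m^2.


lambda = c / f = 3.0000e+08 / 1.6281e+09 = 0.1842639 m
G_linear = 10^(14.930/10) = 31.11716
Ae = G_linear * lambda^2 / (4*pi) = 31.11716 * 0.1842639^2 / (4*pi) = 0.08408 m^2

0.08408 m^2


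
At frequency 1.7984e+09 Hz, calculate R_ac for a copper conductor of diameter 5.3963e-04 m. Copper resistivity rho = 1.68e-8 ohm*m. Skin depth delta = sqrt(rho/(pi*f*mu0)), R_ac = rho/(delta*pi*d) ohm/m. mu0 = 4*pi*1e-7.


delta = sqrt(1.68e-8 / (pi * 1.7984e+09 * 4*pi*1e-7)) = 1.538267e-06 m
R_ac = 1.68e-8 / (1.538267e-06 * pi * 5.3963e-04) = 6.442 ohm/m

6.442 ohm/m


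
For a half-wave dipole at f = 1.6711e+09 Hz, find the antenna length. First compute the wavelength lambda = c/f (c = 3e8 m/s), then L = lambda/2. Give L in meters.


lambda = c / f = 3.0000e+08 / 1.6711e+09 = 0.1795225 m
L = lambda / 2 = 0.1795225 / 2 = 0.08976 m

0.08976 m


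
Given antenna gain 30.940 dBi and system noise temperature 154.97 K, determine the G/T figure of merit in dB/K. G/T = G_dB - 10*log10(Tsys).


G/T = 30.940 - 10*log10(154.97) = 30.940 - 21.90248 = 9.038 dB/K

9.038 dB/K


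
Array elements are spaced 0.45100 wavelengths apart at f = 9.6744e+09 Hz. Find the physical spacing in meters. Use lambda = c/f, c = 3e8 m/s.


lambda = c / f = 3.0000e+08 / 9.6744e+09 = 0.03100968 m
d = 0.45100 * 0.03100968 = 0.01399 m

0.01399 m


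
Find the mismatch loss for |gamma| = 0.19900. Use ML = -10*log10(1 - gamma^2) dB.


ML = -10 * log10(1 - 0.19900^2) = -10 * log10(0.960399) = 0.1755 dB

0.1755 dB


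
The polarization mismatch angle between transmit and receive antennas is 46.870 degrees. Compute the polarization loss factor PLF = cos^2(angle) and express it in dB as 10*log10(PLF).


PLF_linear = cos^2(46.870 deg) = 0.4673855
PLF_dB = 10 * log10(0.4673855) = -3.303 dB

-3.303 dB


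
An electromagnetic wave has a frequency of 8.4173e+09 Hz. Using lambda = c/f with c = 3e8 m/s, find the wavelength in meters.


lambda = c / f = 3.0000e+08 / 8.4173e+09 = 0.03564 m

0.03564 m


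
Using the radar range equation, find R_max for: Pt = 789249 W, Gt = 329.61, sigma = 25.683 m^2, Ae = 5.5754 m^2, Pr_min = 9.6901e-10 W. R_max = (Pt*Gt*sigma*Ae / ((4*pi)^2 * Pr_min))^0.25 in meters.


R^4 = 789249*329.61*25.683*5.5754 / ((4*pi)^2 * 9.6901e-10) = 2.434379e+17
R_max = 2.434379e+17^0.25 = 22212 m

22212 m


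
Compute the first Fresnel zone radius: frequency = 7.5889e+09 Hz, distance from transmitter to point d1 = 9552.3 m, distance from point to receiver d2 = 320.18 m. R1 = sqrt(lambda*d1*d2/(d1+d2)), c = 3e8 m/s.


lambda = c / f = 3.0000e+08 / 7.5889e+09 = 0.03953142 m
R1 = sqrt(0.03953142 * 9552.3 * 320.18 / (9552.3 + 320.18)) = 3.500 m

3.500 m


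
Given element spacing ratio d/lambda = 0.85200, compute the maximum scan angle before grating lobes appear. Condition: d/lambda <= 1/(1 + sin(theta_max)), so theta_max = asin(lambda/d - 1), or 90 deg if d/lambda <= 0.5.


lambda/d - 1 = 1/0.85200 - 1 = 0.1737089
theta_max = asin(0.1737089) = 10.00 deg

10.00 deg


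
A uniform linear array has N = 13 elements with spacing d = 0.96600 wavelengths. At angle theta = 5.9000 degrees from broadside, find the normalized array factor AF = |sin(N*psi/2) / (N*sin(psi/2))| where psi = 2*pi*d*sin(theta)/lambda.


psi = 2*pi*0.96600*sin(5.9000 deg) = 0.6239052 rad
AF = |sin(13*0.6239052/2) / (13*sin(0.6239052/2))| = 0.1985

0.1985


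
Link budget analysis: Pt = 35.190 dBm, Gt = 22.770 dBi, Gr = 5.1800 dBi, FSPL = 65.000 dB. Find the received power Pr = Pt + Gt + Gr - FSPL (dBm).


Pr = 35.190 + 22.770 + 5.1800 - 65.000 = -1.86 dBm

-1.86 dBm


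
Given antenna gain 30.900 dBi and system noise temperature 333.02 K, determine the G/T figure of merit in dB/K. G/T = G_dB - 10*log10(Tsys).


G/T = 30.900 - 10*log10(333.02) = 30.900 - 25.22470 = 5.675 dB/K

5.675 dB/K


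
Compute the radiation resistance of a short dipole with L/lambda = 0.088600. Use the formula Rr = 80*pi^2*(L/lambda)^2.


Rr = 80 * pi^2 * (0.088600)^2 = 80 * 9.869604 * 7.849960e-03 = 6.198 ohm

6.198 ohm


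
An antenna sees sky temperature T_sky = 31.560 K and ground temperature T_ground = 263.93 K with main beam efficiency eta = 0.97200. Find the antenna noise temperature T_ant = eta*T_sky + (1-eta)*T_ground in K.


T_ant = 0.97200 * 31.560 + (1 - 0.97200) * 263.93 = 38.07 K

38.07 K


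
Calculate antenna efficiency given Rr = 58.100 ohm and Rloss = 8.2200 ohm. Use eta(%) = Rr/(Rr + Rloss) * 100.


eta = 58.100 / (58.100 + 8.2200) * 100 = 87.61%

87.61%


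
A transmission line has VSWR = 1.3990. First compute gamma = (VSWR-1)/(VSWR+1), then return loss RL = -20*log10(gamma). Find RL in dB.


gamma = (1.3990 - 1) / (1.3990 + 1) = 0.1663193
RL = -20 * log10(0.1663193) = 15.58 dB

15.58 dB


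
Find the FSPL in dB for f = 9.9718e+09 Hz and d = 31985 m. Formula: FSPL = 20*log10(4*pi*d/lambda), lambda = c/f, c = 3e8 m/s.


lambda = c / f = 3.0000e+08 / 9.9718e+09 = 0.03008484 m
FSPL = 20 * log10(4*pi*31985/0.03008484) = 142.5 dB

142.5 dB


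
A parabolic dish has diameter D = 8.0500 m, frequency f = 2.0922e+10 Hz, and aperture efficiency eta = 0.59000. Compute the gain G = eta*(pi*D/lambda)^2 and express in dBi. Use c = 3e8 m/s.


lambda = c / f = 3.0000e+08 / 2.0922e+10 = 0.01433897 m
G_linear = 0.59000 * (pi * 8.0500 / 0.01433897)^2 = 1.835302e+06
G_dBi = 10 * log10(1.835302e+06) = 62.64 dBi

62.64 dBi


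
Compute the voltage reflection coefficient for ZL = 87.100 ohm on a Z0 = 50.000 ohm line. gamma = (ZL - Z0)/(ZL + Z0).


gamma = (87.100 - 50.000) / (87.100 + 50.000) = 0.2706

0.2706


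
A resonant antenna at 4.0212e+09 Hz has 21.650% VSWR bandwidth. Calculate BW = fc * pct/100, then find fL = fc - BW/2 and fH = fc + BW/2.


BW = 4.0212e+09 * 21.650/100 = 8.705898e+08 Hz
fL = 4.0212e+09 - 8.705898e+08/2 = 3.586e+09 Hz
fH = 4.0212e+09 + 8.705898e+08/2 = 4.456e+09 Hz

BW=8.706e+08 Hz, fL=3.586e+09 Hz, fH=4.456e+09 Hz


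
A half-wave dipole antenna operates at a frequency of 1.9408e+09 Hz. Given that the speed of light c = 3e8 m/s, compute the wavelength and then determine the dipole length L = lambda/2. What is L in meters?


lambda = c / f = 3.0000e+08 / 1.9408e+09 = 0.1545754 m
L = lambda / 2 = 0.1545754 / 2 = 0.07729 m

0.07729 m


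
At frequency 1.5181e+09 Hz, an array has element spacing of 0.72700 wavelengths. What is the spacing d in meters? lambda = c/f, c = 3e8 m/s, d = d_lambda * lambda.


lambda = c / f = 3.0000e+08 / 1.5181e+09 = 0.1976154 m
d = 0.72700 * 0.1976154 = 0.1437 m

0.1437 m


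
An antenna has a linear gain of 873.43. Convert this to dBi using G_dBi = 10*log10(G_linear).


G_dBi = 10 * log10(873.43) = 29.41 dBi

29.41 dBi


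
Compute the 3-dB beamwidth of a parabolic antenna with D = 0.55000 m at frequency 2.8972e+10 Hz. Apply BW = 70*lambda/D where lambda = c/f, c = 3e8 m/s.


lambda = c / f = 3.0000e+08 / 2.8972e+10 = 0.01035483 m
BW = 70 * 0.01035483 / 0.55000 = 1.318 deg

1.318 deg


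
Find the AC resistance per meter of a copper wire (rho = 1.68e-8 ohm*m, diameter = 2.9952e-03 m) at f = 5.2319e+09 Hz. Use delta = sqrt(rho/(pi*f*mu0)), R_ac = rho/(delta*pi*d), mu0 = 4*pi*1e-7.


delta = sqrt(1.68e-8 / (pi * 5.2319e+09 * 4*pi*1e-7)) = 9.018723e-07 m
R_ac = 1.68e-8 / (9.018723e-07 * pi * 2.9952e-03) = 1.980 ohm/m

1.980 ohm/m


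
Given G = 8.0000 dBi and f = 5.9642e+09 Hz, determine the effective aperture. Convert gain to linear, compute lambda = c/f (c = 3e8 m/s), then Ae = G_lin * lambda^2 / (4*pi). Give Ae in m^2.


lambda = c / f = 3.0000e+08 / 5.9642e+09 = 0.05030012 m
G_linear = 10^(8.0000/10) = 6.309573
Ae = G_linear * lambda^2 / (4*pi) = 6.309573 * 0.05030012^2 / (4*pi) = 1.270e-03 m^2

1.270e-03 m^2


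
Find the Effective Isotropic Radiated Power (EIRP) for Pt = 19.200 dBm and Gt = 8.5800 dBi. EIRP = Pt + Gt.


EIRP = Pt + Gt = 19.200 + 8.5800 = 27.78 dBm

27.78 dBm


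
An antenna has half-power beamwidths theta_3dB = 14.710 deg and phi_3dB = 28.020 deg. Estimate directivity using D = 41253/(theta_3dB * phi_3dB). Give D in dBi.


D_linear = 41253 / (14.710 * 28.020) = 100.0863
D_dBi = 10 * log10(100.0863) = 20.00 dBi

20.00 dBi


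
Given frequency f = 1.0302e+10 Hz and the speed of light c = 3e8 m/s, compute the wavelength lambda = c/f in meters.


lambda = c / f = 3.0000e+08 / 1.0302e+10 = 0.02912 m

0.02912 m


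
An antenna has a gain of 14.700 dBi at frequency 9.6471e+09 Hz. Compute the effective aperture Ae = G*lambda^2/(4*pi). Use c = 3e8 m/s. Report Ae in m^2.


lambda = c / f = 3.0000e+08 / 9.6471e+09 = 0.03109743 m
G_linear = 10^(14.700/10) = 29.51209
Ae = G_linear * lambda^2 / (4*pi) = 29.51209 * 0.03109743^2 / (4*pi) = 2.271e-03 m^2

2.271e-03 m^2


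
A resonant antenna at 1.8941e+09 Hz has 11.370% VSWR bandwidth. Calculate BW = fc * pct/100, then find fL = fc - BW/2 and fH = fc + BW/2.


BW = 1.8941e+09 * 11.370/100 = 2.153592e+08 Hz
fL = 1.8941e+09 - 2.153592e+08/2 = 1.786e+09 Hz
fH = 1.8941e+09 + 2.153592e+08/2 = 2.002e+09 Hz

BW=2.154e+08 Hz, fL=1.786e+09 Hz, fH=2.002e+09 Hz


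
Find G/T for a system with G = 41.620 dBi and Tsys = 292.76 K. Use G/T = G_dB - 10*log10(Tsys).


G/T = 41.620 - 10*log10(292.76) = 41.620 - 24.66512 = 16.95 dB/K

16.95 dB/K


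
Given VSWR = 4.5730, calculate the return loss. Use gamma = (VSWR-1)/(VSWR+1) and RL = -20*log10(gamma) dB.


gamma = (4.5730 - 1) / (4.5730 + 1) = 0.6411269
RL = -20 * log10(0.6411269) = 3.861 dB

3.861 dB


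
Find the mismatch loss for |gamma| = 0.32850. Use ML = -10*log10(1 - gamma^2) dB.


ML = -10 * log10(1 - 0.32850^2) = -10 * log10(0.89208775) = 0.4959 dB

0.4959 dB


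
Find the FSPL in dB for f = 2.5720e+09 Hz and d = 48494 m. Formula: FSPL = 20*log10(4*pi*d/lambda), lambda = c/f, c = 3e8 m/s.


lambda = c / f = 3.0000e+08 / 2.5720e+09 = 0.1166407 m
FSPL = 20 * log10(4*pi*48494/0.1166407) = 134.4 dB

134.4 dB


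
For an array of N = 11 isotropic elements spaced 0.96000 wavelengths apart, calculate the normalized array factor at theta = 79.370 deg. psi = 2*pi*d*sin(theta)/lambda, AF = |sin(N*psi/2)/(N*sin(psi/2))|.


psi = 2*pi*0.96000*sin(79.370 deg) = 5.928345 rad
AF = |sin(11*5.928345/2) / (11*sin(5.928345/2))| = 0.4782

0.4782


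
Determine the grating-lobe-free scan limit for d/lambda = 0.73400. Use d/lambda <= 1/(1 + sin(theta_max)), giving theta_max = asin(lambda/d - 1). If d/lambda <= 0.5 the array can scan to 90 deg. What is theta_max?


lambda/d - 1 = 1/0.73400 - 1 = 0.3623978
theta_max = asin(0.3623978) = 21.25 deg

21.25 deg


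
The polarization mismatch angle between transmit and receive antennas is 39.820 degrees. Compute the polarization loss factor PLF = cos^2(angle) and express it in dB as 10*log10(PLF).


PLF_linear = cos^2(39.820 deg) = 0.5899162
PLF_dB = 10 * log10(0.5899162) = -2.292 dB

-2.292 dB


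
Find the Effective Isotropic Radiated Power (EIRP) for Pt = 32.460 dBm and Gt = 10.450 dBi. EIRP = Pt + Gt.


EIRP = Pt + Gt = 32.460 + 10.450 = 42.91 dBm

42.91 dBm


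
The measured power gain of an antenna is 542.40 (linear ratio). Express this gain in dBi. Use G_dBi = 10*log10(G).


G_dBi = 10 * log10(542.40) = 27.34 dBi

27.34 dBi


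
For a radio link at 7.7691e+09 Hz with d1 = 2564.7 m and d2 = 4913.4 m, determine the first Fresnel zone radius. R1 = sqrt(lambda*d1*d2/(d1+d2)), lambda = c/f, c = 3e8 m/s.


lambda = c / f = 3.0000e+08 / 7.7691e+09 = 0.03861451 m
R1 = sqrt(0.03861451 * 2564.7 * 4913.4 / (2564.7 + 4913.4)) = 8.067 m

8.067 m


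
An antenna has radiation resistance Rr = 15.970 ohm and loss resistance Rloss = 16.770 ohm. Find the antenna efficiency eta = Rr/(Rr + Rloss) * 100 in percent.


eta = 15.970 / (15.970 + 16.770) * 100 = 48.78%

48.78%


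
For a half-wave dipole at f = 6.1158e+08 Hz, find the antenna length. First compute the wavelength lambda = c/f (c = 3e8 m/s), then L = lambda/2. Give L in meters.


lambda = c / f = 3.0000e+08 / 6.1158e+08 = 0.4905327 m
L = lambda / 2 = 0.4905327 / 2 = 0.2453 m

0.2453 m


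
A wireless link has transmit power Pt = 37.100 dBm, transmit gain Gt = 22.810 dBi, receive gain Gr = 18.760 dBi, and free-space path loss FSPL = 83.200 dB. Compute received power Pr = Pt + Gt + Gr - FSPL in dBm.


Pr = 37.100 + 22.810 + 18.760 - 83.200 = -4.53 dBm

-4.53 dBm


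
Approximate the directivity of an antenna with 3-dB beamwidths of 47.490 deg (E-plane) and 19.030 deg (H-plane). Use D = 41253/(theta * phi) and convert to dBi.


D_linear = 41253 / (47.490 * 19.030) = 45.64725
D_dBi = 10 * log10(45.64725) = 16.59 dBi

16.59 dBi


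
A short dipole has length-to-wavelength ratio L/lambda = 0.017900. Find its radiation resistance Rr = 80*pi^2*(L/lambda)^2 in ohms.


Rr = 80 * pi^2 * (0.017900)^2 = 80 * 9.869604 * 3.204100e-04 = 0.2530 ohm

0.2530 ohm


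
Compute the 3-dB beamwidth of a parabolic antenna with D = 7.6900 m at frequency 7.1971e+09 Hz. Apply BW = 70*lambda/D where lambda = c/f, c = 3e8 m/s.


lambda = c / f = 3.0000e+08 / 7.1971e+09 = 0.04168346 m
BW = 70 * 0.04168346 / 7.6900 = 0.3794 deg

0.3794 deg


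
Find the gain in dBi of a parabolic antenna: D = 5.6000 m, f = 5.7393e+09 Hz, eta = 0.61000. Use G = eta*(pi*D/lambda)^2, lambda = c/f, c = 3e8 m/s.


lambda = c / f = 3.0000e+08 / 5.7393e+09 = 0.05227118 m
G_linear = 0.61000 * (pi * 5.6000 / 0.05227118)^2 = 69100.47
G_dBi = 10 * log10(69100.47) = 48.39 dBi

48.39 dBi


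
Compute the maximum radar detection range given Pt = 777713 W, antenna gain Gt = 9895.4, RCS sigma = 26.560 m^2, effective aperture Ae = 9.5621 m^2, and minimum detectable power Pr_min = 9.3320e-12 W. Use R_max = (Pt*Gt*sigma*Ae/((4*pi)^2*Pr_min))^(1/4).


R^4 = 777713*9895.4*26.560*9.5621 / ((4*pi)^2 * 9.3320e-12) = 1.326293e+21
R_max = 1.326293e+21^0.25 = 190836 m

190836 m


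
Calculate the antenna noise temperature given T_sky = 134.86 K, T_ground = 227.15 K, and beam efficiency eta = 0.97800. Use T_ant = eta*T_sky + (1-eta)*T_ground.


T_ant = 0.97800 * 134.86 + (1 - 0.97800) * 227.15 = 136.9 K

136.9 K


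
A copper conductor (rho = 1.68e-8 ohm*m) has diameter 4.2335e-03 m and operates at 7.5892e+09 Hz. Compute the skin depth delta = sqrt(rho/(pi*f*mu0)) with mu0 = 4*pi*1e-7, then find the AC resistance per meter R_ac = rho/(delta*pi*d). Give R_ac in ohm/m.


delta = sqrt(1.68e-8 / (pi * 7.5892e+09 * 4*pi*1e-7)) = 7.488189e-07 m
R_ac = 1.68e-8 / (7.488189e-07 * pi * 4.2335e-03) = 1.687 ohm/m

1.687 ohm/m


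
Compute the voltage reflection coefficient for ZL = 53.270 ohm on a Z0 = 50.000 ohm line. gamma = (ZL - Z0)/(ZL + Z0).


gamma = (53.270 - 50.000) / (53.270 + 50.000) = 0.03166

0.03166


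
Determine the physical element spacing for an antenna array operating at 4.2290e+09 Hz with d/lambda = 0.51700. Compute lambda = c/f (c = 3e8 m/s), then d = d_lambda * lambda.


lambda = c / f = 3.0000e+08 / 4.2290e+09 = 0.07093876 m
d = 0.51700 * 0.07093876 = 0.03668 m

0.03668 m


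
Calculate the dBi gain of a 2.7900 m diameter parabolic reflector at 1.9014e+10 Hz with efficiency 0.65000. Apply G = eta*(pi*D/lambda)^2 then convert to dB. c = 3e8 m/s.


lambda = c / f = 3.0000e+08 / 1.9014e+10 = 0.01577785 m
G_linear = 0.65000 * (pi * 2.7900 / 0.01577785)^2 = 200597.7
G_dBi = 10 * log10(200597.7) = 53.02 dBi

53.02 dBi


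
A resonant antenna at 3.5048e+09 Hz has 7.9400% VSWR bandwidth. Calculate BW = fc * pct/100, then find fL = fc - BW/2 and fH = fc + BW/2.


BW = 3.5048e+09 * 7.9400/100 = 2.782811e+08 Hz
fL = 3.5048e+09 - 2.782811e+08/2 = 3.366e+09 Hz
fH = 3.5048e+09 + 2.782811e+08/2 = 3.644e+09 Hz

BW=2.783e+08 Hz, fL=3.366e+09 Hz, fH=3.644e+09 Hz


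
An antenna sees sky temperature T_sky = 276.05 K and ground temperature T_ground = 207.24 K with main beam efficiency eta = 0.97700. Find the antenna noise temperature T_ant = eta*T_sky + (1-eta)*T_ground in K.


T_ant = 0.97700 * 276.05 + (1 - 0.97700) * 207.24 = 274.5 K

274.5 K


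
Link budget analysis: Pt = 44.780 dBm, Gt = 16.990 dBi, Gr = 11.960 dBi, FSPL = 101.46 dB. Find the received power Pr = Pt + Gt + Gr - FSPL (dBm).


Pr = 44.780 + 16.990 + 11.960 - 101.46 = -27.73 dBm

-27.73 dBm


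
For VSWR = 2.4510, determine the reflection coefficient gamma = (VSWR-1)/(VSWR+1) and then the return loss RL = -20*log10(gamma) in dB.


gamma = (2.4510 - 1) / (2.4510 + 1) = 0.4204578
RL = -20 * log10(0.4204578) = 7.526 dB

7.526 dB


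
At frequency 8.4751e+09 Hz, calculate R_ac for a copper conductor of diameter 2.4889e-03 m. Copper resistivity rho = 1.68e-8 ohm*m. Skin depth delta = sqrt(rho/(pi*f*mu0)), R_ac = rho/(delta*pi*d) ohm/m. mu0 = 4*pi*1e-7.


delta = sqrt(1.68e-8 / (pi * 8.4751e+09 * 4*pi*1e-7)) = 7.086020e-07 m
R_ac = 1.68e-8 / (7.086020e-07 * pi * 2.4889e-03) = 3.032 ohm/m

3.032 ohm/m


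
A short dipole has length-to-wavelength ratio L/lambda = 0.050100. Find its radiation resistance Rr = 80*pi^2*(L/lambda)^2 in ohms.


Rr = 80 * pi^2 * (0.050100)^2 = 80 * 9.869604 * 2.510010e-03 = 1.982 ohm

1.982 ohm


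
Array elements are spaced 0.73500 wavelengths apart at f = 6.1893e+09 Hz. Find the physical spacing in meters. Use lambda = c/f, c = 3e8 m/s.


lambda = c / f = 3.0000e+08 / 6.1893e+09 = 0.04847075 m
d = 0.73500 * 0.04847075 = 0.03563 m

0.03563 m


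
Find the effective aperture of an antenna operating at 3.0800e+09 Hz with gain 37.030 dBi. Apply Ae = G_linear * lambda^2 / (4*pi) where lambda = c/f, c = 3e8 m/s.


lambda = c / f = 3.0000e+08 / 3.0800e+09 = 0.09740260 m
G_linear = 10^(37.030/10) = 5046.613
Ae = G_linear * lambda^2 / (4*pi) = 5046.613 * 0.09740260^2 / (4*pi) = 3.810 m^2

3.810 m^2


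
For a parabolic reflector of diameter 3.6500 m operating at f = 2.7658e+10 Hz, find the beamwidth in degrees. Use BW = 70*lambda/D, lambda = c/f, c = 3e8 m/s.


lambda = c / f = 3.0000e+08 / 2.7658e+10 = 0.01084677 m
BW = 70 * 0.01084677 / 3.6500 = 0.2080 deg

0.2080 deg


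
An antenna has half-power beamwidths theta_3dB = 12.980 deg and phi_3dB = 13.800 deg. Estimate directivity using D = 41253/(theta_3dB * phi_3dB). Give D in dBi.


D_linear = 41253 / (12.980 * 13.800) = 230.3041
D_dBi = 10 * log10(230.3041) = 23.62 dBi

23.62 dBi


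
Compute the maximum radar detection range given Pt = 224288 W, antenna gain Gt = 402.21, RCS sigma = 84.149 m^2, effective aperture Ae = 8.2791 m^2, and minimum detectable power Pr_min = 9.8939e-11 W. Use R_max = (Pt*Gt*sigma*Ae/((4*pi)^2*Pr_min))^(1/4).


R^4 = 224288*402.21*84.149*8.2791 / ((4*pi)^2 * 9.8939e-11) = 4.022571e+18
R_max = 4.022571e+18^0.25 = 44784 m

44784 m


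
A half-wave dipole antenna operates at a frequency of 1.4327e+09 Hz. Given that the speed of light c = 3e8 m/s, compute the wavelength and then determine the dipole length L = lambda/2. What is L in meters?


lambda = c / f = 3.0000e+08 / 1.4327e+09 = 0.2093948 m
L = lambda / 2 = 0.2093948 / 2 = 0.1047 m

0.1047 m


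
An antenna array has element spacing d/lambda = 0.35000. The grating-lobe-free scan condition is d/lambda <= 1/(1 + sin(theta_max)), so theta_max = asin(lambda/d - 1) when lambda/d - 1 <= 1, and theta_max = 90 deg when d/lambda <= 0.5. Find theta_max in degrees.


lambda/d - 1 = 1/0.35000 - 1 = 1.857143 >= 1
d/lambda <= 0.5, so the array can scan to endfire without grating lobes: theta_max = 90 deg

90 deg


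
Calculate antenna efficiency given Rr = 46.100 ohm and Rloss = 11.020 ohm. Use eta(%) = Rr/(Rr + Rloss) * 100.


eta = 46.100 / (46.100 + 11.020) * 100 = 80.71%

80.71%


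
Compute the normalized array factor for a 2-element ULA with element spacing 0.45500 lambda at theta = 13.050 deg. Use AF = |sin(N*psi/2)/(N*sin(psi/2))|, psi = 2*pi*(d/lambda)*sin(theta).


psi = 2*pi*0.45500*sin(13.050 deg) = 0.6455318 rad
AF = |sin(2*0.6455318/2) / (2*sin(0.6455318/2))| = 0.9484

0.9484


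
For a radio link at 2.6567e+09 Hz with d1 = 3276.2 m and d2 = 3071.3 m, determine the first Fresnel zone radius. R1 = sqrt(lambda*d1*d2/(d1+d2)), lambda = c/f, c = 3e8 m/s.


lambda = c / f = 3.0000e+08 / 2.6567e+09 = 0.1129220 m
R1 = sqrt(0.1129220 * 3276.2 * 3071.3 / (3276.2 + 3071.3)) = 13.38 m

13.38 m


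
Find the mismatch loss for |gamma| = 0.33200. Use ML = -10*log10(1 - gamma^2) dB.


ML = -10 * log10(1 - 0.33200^2) = -10 * log10(0.889776) = 0.5072 dB

0.5072 dB


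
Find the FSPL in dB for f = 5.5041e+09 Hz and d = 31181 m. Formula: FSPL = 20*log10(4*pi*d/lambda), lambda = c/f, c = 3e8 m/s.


lambda = c / f = 3.0000e+08 / 5.5041e+09 = 0.05450482 m
FSPL = 20 * log10(4*pi*31181/0.05450482) = 137.1 dB

137.1 dB


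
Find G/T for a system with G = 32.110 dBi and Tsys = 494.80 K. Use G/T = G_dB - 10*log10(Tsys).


G/T = 32.110 - 10*log10(494.80) = 32.110 - 26.94430 = 5.166 dB/K

5.166 dB/K


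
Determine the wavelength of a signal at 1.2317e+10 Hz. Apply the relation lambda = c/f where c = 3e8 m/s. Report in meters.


lambda = c / f = 3.0000e+08 / 1.2317e+10 = 0.02436 m

0.02436 m


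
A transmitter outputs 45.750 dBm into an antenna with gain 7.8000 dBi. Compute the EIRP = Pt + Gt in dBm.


EIRP = Pt + Gt = 45.750 + 7.8000 = 53.55 dBm

53.55 dBm


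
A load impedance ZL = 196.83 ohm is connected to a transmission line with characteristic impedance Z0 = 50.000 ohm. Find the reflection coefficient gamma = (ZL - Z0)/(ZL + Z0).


gamma = (196.83 - 50.000) / (196.83 + 50.000) = 0.5949

0.5949


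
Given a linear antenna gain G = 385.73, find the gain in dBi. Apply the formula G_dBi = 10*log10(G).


G_dBi = 10 * log10(385.73) = 25.86 dBi

25.86 dBi


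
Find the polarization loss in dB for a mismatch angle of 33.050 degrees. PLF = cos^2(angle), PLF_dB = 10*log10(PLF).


PLF_linear = cos^2(33.050 deg) = 0.7025708
PLF_dB = 10 * log10(0.7025708) = -1.533 dB

-1.533 dB


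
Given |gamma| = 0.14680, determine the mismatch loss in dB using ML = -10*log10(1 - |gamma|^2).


ML = -10 * log10(1 - 0.14680^2) = -10 * log10(0.97844976) = 0.09461 dB

0.09461 dB


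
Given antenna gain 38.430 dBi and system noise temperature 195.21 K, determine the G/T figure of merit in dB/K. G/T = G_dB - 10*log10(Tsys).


G/T = 38.430 - 10*log10(195.21) = 38.430 - 22.90502 = 15.52 dB/K

15.52 dB/K


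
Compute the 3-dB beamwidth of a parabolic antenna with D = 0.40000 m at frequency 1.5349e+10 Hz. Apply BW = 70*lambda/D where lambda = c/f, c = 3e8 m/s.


lambda = c / f = 3.0000e+08 / 1.5349e+10 = 0.01954525 m
BW = 70 * 0.01954525 / 0.40000 = 3.420 deg

3.420 deg


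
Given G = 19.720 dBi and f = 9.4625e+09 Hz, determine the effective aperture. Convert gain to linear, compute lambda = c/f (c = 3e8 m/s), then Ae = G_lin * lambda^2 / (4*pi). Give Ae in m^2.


lambda = c / f = 3.0000e+08 / 9.4625e+09 = 0.03170410 m
G_linear = 10^(19.720/10) = 93.75620
Ae = G_linear * lambda^2 / (4*pi) = 93.75620 * 0.03170410^2 / (4*pi) = 7.499e-03 m^2

7.499e-03 m^2


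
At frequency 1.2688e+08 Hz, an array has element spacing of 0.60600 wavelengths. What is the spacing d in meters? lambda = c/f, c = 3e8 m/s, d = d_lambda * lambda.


lambda = c / f = 3.0000e+08 / 1.2688e+08 = 2.364439 m
d = 0.60600 * 2.364439 = 1.433 m

1.433 m


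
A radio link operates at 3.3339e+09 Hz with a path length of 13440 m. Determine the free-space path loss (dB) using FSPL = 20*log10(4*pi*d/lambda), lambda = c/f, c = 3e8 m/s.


lambda = c / f = 3.0000e+08 / 3.3339e+09 = 0.08998470 m
FSPL = 20 * log10(4*pi*13440/0.08998470) = 125.5 dB

125.5 dB


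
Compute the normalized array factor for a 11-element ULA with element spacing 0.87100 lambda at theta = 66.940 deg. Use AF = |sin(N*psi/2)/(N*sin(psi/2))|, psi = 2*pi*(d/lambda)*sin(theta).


psi = 2*pi*0.87100*sin(66.940 deg) = 5.035363 rad
AF = |sin(11*5.035363/2) / (11*sin(5.035363/2))| = 0.08526

0.08526


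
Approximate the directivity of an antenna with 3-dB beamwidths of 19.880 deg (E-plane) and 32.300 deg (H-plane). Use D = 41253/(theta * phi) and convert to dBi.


D_linear = 41253 / (19.880 * 32.300) = 64.24460
D_dBi = 10 * log10(64.24460) = 18.08 dBi

18.08 dBi


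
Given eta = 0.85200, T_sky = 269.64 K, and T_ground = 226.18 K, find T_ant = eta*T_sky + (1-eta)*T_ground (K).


T_ant = 0.85200 * 269.64 + (1 - 0.85200) * 226.18 = 263.2 K

263.2 K


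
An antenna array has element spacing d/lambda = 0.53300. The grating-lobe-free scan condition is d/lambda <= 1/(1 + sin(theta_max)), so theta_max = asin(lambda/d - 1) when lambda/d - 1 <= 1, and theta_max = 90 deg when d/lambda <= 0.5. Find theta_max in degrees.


lambda/d - 1 = 1/0.53300 - 1 = 0.8761726
theta_max = asin(0.8761726) = 61.18 deg

61.18 deg


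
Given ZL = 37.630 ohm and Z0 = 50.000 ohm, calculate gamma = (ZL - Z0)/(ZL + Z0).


gamma = (37.630 - 50.000) / (37.630 + 50.000) = -0.1412

-0.1412


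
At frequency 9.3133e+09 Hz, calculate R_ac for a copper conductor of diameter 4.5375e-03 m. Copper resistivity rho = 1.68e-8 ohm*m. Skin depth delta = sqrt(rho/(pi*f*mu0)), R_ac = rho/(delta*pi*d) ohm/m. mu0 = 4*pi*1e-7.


delta = sqrt(1.68e-8 / (pi * 9.3133e+09 * 4*pi*1e-7)) = 6.759631e-07 m
R_ac = 1.68e-8 / (6.759631e-07 * pi * 4.5375e-03) = 1.743 ohm/m

1.743 ohm/m


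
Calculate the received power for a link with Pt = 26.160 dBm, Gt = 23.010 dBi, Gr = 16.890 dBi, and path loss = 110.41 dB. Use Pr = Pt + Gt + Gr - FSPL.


Pr = 26.160 + 23.010 + 16.890 - 110.41 = -44.35 dBm

-44.35 dBm


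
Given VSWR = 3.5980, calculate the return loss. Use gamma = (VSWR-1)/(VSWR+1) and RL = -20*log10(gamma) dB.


gamma = (3.5980 - 1) / (3.5980 + 1) = 0.5650283
RL = -20 * log10(0.5650283) = 4.959 dB

4.959 dB


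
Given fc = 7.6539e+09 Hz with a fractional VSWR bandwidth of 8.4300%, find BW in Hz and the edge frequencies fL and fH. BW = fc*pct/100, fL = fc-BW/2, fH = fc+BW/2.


BW = 7.6539e+09 * 8.4300/100 = 6.452238e+08 Hz
fL = 7.6539e+09 - 6.452238e+08/2 = 7.331e+09 Hz
fH = 7.6539e+09 + 6.452238e+08/2 = 7.977e+09 Hz

BW=6.452e+08 Hz, fL=7.331e+09 Hz, fH=7.977e+09 Hz


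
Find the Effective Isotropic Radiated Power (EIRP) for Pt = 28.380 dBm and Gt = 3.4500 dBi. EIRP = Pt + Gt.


EIRP = Pt + Gt = 28.380 + 3.4500 = 31.83 dBm

31.83 dBm


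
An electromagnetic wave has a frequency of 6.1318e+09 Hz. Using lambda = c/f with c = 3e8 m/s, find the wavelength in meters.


lambda = c / f = 3.0000e+08 / 6.1318e+09 = 0.04893 m

0.04893 m


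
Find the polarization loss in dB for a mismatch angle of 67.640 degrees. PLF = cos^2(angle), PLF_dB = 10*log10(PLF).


PLF_linear = cos^2(67.640 deg) = 0.1447231
PLF_dB = 10 * log10(0.1447231) = -8.395 dB

-8.395 dB


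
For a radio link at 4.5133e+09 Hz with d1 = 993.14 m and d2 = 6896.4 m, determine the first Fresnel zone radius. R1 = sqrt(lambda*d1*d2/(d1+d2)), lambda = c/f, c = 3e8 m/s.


lambda = c / f = 3.0000e+08 / 4.5133e+09 = 0.06647021 m
R1 = sqrt(0.06647021 * 993.14 * 6896.4 / (993.14 + 6896.4)) = 7.596 m

7.596 m


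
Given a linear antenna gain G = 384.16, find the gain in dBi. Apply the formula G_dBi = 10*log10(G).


G_dBi = 10 * log10(384.16) = 25.85 dBi

25.85 dBi


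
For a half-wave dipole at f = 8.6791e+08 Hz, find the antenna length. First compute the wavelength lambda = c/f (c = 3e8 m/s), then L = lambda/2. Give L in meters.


lambda = c / f = 3.0000e+08 / 8.6791e+08 = 0.3456580 m
L = lambda / 2 = 0.3456580 / 2 = 0.1728 m

0.1728 m


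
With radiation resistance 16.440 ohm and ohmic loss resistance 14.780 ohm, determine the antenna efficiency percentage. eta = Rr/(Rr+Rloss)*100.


eta = 16.440 / (16.440 + 14.780) * 100 = 52.66%

52.66%


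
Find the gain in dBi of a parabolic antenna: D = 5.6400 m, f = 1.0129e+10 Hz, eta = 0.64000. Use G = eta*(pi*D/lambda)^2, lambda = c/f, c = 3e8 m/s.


lambda = c / f = 3.0000e+08 / 1.0129e+10 = 0.02961793 m
G_linear = 0.64000 * (pi * 5.6400 / 0.02961793)^2 = 229049.1
G_dBi = 10 * log10(229049.1) = 53.60 dBi

53.60 dBi


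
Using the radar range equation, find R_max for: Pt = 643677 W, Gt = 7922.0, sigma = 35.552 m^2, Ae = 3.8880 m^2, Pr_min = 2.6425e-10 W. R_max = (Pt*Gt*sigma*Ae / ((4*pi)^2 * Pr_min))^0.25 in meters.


R^4 = 643677*7922.0*35.552*3.8880 / ((4*pi)^2 * 2.6425e-10) = 1.689112e+19
R_max = 1.689112e+19^0.25 = 64108 m

64108 m


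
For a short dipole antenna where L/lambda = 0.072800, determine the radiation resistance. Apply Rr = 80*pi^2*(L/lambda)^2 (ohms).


Rr = 80 * pi^2 * (0.072800)^2 = 80 * 9.869604 * 5.299840e-03 = 4.185 ohm

4.185 ohm
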